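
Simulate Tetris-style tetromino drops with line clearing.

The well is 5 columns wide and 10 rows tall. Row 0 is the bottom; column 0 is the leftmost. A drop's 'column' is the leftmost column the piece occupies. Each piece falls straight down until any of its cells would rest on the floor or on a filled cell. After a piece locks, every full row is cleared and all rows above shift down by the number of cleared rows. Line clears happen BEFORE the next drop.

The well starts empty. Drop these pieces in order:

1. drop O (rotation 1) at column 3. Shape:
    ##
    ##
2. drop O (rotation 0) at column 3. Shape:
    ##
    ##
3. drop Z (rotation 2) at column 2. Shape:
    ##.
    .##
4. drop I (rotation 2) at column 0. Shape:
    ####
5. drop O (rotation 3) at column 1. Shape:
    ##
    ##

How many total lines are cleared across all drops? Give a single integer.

Drop 1: O rot1 at col 3 lands with bottom-row=0; cleared 0 line(s) (total 0); column heights now [0 0 0 2 2], max=2
Drop 2: O rot0 at col 3 lands with bottom-row=2; cleared 0 line(s) (total 0); column heights now [0 0 0 4 4], max=4
Drop 3: Z rot2 at col 2 lands with bottom-row=4; cleared 0 line(s) (total 0); column heights now [0 0 6 6 5], max=6
Drop 4: I rot2 at col 0 lands with bottom-row=6; cleared 0 line(s) (total 0); column heights now [7 7 7 7 5], max=7
Drop 5: O rot3 at col 1 lands with bottom-row=7; cleared 0 line(s) (total 0); column heights now [7 9 9 7 5], max=9

Answer: 0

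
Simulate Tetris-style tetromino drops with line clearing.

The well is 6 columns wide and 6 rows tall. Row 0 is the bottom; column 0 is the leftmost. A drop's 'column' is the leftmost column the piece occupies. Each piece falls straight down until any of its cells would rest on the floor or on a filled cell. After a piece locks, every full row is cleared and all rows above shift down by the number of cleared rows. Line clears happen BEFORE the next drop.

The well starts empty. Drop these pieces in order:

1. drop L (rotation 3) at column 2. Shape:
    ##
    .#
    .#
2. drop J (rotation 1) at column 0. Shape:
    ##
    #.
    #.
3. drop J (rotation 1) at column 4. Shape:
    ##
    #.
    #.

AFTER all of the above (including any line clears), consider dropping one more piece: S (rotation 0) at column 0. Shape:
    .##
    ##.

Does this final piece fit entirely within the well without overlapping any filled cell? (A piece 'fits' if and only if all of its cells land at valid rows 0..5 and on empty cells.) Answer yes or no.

Drop 1: L rot3 at col 2 lands with bottom-row=0; cleared 0 line(s) (total 0); column heights now [0 0 3 3 0 0], max=3
Drop 2: J rot1 at col 0 lands with bottom-row=0; cleared 0 line(s) (total 0); column heights now [3 3 3 3 0 0], max=3
Drop 3: J rot1 at col 4 lands with bottom-row=0; cleared 1 line(s) (total 1); column heights now [2 0 0 2 2 0], max=2
Test piece S rot0 at col 0 (width 3): heights before test = [2 0 0 2 2 0]; fits = True

Answer: yes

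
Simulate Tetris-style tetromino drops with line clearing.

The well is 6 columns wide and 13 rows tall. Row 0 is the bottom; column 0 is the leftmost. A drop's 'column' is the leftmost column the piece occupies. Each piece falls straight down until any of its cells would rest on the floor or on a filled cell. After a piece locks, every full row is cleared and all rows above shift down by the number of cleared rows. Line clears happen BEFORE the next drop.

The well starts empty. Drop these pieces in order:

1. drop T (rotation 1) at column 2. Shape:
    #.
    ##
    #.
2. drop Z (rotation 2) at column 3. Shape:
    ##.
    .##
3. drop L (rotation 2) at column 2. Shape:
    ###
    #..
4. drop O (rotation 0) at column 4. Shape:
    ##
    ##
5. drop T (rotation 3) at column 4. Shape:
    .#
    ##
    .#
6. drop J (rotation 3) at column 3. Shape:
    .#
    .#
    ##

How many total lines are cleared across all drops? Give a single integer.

Answer: 0

Derivation:
Drop 1: T rot1 at col 2 lands with bottom-row=0; cleared 0 line(s) (total 0); column heights now [0 0 3 2 0 0], max=3
Drop 2: Z rot2 at col 3 lands with bottom-row=1; cleared 0 line(s) (total 0); column heights now [0 0 3 3 3 2], max=3
Drop 3: L rot2 at col 2 lands with bottom-row=3; cleared 0 line(s) (total 0); column heights now [0 0 5 5 5 2], max=5
Drop 4: O rot0 at col 4 lands with bottom-row=5; cleared 0 line(s) (total 0); column heights now [0 0 5 5 7 7], max=7
Drop 5: T rot3 at col 4 lands with bottom-row=7; cleared 0 line(s) (total 0); column heights now [0 0 5 5 9 10], max=10
Drop 6: J rot3 at col 3 lands with bottom-row=9; cleared 0 line(s) (total 0); column heights now [0 0 5 10 12 10], max=12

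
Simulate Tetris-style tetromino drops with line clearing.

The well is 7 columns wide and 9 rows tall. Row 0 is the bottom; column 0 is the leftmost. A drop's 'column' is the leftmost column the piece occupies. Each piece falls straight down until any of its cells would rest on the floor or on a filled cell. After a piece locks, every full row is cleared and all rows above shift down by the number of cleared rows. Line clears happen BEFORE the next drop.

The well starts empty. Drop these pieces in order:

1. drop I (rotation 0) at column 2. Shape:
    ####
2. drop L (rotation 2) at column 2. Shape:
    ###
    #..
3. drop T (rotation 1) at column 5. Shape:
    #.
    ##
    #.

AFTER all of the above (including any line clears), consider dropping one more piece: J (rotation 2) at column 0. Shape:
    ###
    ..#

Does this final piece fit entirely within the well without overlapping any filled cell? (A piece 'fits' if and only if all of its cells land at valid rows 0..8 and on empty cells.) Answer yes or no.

Drop 1: I rot0 at col 2 lands with bottom-row=0; cleared 0 line(s) (total 0); column heights now [0 0 1 1 1 1 0], max=1
Drop 2: L rot2 at col 2 lands with bottom-row=1; cleared 0 line(s) (total 0); column heights now [0 0 3 3 3 1 0], max=3
Drop 3: T rot1 at col 5 lands with bottom-row=1; cleared 0 line(s) (total 0); column heights now [0 0 3 3 3 4 3], max=4
Test piece J rot2 at col 0 (width 3): heights before test = [0 0 3 3 3 4 3]; fits = True

Answer: yes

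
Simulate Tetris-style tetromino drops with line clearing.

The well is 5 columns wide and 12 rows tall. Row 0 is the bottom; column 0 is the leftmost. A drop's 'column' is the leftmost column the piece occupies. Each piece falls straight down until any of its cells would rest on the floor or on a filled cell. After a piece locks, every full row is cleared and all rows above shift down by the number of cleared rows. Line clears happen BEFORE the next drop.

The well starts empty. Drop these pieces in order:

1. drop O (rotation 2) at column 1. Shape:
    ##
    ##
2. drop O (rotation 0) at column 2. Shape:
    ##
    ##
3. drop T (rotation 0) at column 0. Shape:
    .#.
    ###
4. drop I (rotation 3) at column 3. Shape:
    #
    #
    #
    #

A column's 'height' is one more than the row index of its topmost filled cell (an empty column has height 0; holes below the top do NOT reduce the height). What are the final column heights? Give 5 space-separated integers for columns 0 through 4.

Answer: 5 6 5 8 0

Derivation:
Drop 1: O rot2 at col 1 lands with bottom-row=0; cleared 0 line(s) (total 0); column heights now [0 2 2 0 0], max=2
Drop 2: O rot0 at col 2 lands with bottom-row=2; cleared 0 line(s) (total 0); column heights now [0 2 4 4 0], max=4
Drop 3: T rot0 at col 0 lands with bottom-row=4; cleared 0 line(s) (total 0); column heights now [5 6 5 4 0], max=6
Drop 4: I rot3 at col 3 lands with bottom-row=4; cleared 0 line(s) (total 0); column heights now [5 6 5 8 0], max=8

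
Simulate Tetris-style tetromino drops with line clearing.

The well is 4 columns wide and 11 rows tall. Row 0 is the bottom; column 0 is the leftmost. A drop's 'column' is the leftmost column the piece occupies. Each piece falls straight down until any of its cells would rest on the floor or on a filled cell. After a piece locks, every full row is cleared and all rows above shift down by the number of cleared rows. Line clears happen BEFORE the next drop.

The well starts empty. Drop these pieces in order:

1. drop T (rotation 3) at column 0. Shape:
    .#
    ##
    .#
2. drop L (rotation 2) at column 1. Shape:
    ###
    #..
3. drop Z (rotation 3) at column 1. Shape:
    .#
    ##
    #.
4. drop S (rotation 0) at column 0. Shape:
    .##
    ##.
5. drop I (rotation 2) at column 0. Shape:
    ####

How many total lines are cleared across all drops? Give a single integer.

Answer: 1

Derivation:
Drop 1: T rot3 at col 0 lands with bottom-row=0; cleared 0 line(s) (total 0); column heights now [2 3 0 0], max=3
Drop 2: L rot2 at col 1 lands with bottom-row=3; cleared 0 line(s) (total 0); column heights now [2 5 5 5], max=5
Drop 3: Z rot3 at col 1 lands with bottom-row=5; cleared 0 line(s) (total 0); column heights now [2 7 8 5], max=8
Drop 4: S rot0 at col 0 lands with bottom-row=7; cleared 0 line(s) (total 0); column heights now [8 9 9 5], max=9
Drop 5: I rot2 at col 0 lands with bottom-row=9; cleared 1 line(s) (total 1); column heights now [8 9 9 5], max=9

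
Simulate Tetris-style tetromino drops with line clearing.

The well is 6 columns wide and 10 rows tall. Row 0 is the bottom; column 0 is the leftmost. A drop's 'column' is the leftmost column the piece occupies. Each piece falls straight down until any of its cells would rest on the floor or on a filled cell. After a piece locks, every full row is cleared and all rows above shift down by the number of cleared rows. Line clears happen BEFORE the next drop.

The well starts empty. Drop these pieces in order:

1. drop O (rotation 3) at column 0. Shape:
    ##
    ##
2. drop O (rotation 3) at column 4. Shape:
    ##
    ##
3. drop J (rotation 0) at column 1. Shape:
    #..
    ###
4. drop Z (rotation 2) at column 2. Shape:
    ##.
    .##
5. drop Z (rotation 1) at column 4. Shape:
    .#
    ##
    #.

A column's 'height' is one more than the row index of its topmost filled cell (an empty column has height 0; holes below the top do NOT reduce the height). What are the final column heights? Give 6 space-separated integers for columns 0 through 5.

Drop 1: O rot3 at col 0 lands with bottom-row=0; cleared 0 line(s) (total 0); column heights now [2 2 0 0 0 0], max=2
Drop 2: O rot3 at col 4 lands with bottom-row=0; cleared 0 line(s) (total 0); column heights now [2 2 0 0 2 2], max=2
Drop 3: J rot0 at col 1 lands with bottom-row=2; cleared 0 line(s) (total 0); column heights now [2 4 3 3 2 2], max=4
Drop 4: Z rot2 at col 2 lands with bottom-row=3; cleared 0 line(s) (total 0); column heights now [2 4 5 5 4 2], max=5
Drop 5: Z rot1 at col 4 lands with bottom-row=4; cleared 0 line(s) (total 0); column heights now [2 4 5 5 6 7], max=7

Answer: 2 4 5 5 6 7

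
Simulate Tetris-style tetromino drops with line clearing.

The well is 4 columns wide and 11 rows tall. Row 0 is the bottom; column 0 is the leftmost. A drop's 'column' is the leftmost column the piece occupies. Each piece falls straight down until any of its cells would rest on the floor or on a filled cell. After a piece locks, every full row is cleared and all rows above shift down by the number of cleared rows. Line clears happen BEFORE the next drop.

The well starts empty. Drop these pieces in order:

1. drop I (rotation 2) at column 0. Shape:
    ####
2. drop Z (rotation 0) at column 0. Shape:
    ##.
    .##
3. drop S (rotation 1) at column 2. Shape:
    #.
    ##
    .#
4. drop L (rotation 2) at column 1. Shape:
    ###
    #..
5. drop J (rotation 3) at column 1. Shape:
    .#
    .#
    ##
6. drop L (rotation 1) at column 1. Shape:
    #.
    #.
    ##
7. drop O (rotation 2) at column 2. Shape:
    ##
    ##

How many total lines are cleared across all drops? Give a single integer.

Drop 1: I rot2 at col 0 lands with bottom-row=0; cleared 1 line(s) (total 1); column heights now [0 0 0 0], max=0
Drop 2: Z rot0 at col 0 lands with bottom-row=0; cleared 0 line(s) (total 1); column heights now [2 2 1 0], max=2
Drop 3: S rot1 at col 2 lands with bottom-row=0; cleared 1 line(s) (total 2); column heights now [0 1 2 1], max=2
Drop 4: L rot2 at col 1 lands with bottom-row=1; cleared 0 line(s) (total 2); column heights now [0 3 3 3], max=3
Drop 5: J rot3 at col 1 lands with bottom-row=3; cleared 0 line(s) (total 2); column heights now [0 4 6 3], max=6
Drop 6: L rot1 at col 1 lands with bottom-row=6; cleared 0 line(s) (total 2); column heights now [0 9 7 3], max=9
Drop 7: O rot2 at col 2 lands with bottom-row=7; cleared 0 line(s) (total 2); column heights now [0 9 9 9], max=9

Answer: 2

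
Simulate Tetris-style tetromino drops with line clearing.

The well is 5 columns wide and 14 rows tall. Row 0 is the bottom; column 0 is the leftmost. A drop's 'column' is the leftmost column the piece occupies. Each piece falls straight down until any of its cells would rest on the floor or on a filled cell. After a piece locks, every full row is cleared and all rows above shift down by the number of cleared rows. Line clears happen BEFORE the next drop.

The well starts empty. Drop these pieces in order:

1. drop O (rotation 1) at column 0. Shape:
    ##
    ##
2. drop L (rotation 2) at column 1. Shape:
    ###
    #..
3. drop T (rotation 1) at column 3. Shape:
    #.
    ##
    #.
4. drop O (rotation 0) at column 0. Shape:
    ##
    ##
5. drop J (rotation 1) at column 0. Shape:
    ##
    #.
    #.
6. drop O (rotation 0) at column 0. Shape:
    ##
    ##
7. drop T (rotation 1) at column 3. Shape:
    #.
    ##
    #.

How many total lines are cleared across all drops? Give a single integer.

Drop 1: O rot1 at col 0 lands with bottom-row=0; cleared 0 line(s) (total 0); column heights now [2 2 0 0 0], max=2
Drop 2: L rot2 at col 1 lands with bottom-row=2; cleared 0 line(s) (total 0); column heights now [2 4 4 4 0], max=4
Drop 3: T rot1 at col 3 lands with bottom-row=4; cleared 0 line(s) (total 0); column heights now [2 4 4 7 6], max=7
Drop 4: O rot0 at col 0 lands with bottom-row=4; cleared 0 line(s) (total 0); column heights now [6 6 4 7 6], max=7
Drop 5: J rot1 at col 0 lands with bottom-row=6; cleared 0 line(s) (total 0); column heights now [9 9 4 7 6], max=9
Drop 6: O rot0 at col 0 lands with bottom-row=9; cleared 0 line(s) (total 0); column heights now [11 11 4 7 6], max=11
Drop 7: T rot1 at col 3 lands with bottom-row=7; cleared 0 line(s) (total 0); column heights now [11 11 4 10 9], max=11

Answer: 0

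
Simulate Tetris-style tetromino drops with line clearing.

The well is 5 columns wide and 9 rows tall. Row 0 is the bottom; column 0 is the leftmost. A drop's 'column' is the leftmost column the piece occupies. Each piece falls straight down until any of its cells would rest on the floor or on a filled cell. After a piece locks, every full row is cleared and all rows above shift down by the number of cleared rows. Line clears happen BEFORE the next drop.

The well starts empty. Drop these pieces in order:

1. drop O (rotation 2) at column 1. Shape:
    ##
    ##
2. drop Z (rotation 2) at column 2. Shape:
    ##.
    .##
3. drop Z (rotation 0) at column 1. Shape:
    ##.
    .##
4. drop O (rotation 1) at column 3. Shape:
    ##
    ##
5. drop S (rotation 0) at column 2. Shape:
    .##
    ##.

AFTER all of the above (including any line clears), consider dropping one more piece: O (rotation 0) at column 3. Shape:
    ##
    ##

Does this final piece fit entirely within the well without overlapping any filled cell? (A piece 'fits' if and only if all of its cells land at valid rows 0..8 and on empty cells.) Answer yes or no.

Answer: no

Derivation:
Drop 1: O rot2 at col 1 lands with bottom-row=0; cleared 0 line(s) (total 0); column heights now [0 2 2 0 0], max=2
Drop 2: Z rot2 at col 2 lands with bottom-row=1; cleared 0 line(s) (total 0); column heights now [0 2 3 3 2], max=3
Drop 3: Z rot0 at col 1 lands with bottom-row=3; cleared 0 line(s) (total 0); column heights now [0 5 5 4 2], max=5
Drop 4: O rot1 at col 3 lands with bottom-row=4; cleared 0 line(s) (total 0); column heights now [0 5 5 6 6], max=6
Drop 5: S rot0 at col 2 lands with bottom-row=6; cleared 0 line(s) (total 0); column heights now [0 5 7 8 8], max=8
Test piece O rot0 at col 3 (width 2): heights before test = [0 5 7 8 8]; fits = False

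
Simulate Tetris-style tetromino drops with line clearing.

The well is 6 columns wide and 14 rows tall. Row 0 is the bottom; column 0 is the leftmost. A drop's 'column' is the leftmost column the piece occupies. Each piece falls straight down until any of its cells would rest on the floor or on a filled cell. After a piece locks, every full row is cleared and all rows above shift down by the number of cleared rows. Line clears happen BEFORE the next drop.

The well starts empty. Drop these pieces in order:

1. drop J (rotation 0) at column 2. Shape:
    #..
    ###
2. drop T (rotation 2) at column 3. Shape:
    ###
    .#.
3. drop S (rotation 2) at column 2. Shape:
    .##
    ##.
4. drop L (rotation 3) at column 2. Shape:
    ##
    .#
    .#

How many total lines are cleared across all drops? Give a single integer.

Drop 1: J rot0 at col 2 lands with bottom-row=0; cleared 0 line(s) (total 0); column heights now [0 0 2 1 1 0], max=2
Drop 2: T rot2 at col 3 lands with bottom-row=1; cleared 0 line(s) (total 0); column heights now [0 0 2 3 3 3], max=3
Drop 3: S rot2 at col 2 lands with bottom-row=3; cleared 0 line(s) (total 0); column heights now [0 0 4 5 5 3], max=5
Drop 4: L rot3 at col 2 lands with bottom-row=5; cleared 0 line(s) (total 0); column heights now [0 0 8 8 5 3], max=8

Answer: 0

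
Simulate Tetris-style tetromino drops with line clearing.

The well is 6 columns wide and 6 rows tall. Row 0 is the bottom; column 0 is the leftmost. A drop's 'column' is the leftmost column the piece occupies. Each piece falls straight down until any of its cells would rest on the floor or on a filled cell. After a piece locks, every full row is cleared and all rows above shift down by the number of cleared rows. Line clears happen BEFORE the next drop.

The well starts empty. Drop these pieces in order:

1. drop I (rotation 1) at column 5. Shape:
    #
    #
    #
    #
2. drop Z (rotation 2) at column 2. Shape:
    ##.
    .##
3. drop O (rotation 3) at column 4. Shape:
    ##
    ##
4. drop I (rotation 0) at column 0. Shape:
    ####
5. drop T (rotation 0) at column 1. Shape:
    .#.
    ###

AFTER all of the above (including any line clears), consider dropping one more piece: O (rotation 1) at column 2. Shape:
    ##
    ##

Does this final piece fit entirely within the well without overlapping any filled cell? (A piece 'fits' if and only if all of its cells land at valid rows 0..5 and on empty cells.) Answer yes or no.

Drop 1: I rot1 at col 5 lands with bottom-row=0; cleared 0 line(s) (total 0); column heights now [0 0 0 0 0 4], max=4
Drop 2: Z rot2 at col 2 lands with bottom-row=0; cleared 0 line(s) (total 0); column heights now [0 0 2 2 1 4], max=4
Drop 3: O rot3 at col 4 lands with bottom-row=4; cleared 0 line(s) (total 0); column heights now [0 0 2 2 6 6], max=6
Drop 4: I rot0 at col 0 lands with bottom-row=2; cleared 0 line(s) (total 0); column heights now [3 3 3 3 6 6], max=6
Drop 5: T rot0 at col 1 lands with bottom-row=3; cleared 0 line(s) (total 0); column heights now [3 4 5 4 6 6], max=6
Test piece O rot1 at col 2 (width 2): heights before test = [3 4 5 4 6 6]; fits = False

Answer: no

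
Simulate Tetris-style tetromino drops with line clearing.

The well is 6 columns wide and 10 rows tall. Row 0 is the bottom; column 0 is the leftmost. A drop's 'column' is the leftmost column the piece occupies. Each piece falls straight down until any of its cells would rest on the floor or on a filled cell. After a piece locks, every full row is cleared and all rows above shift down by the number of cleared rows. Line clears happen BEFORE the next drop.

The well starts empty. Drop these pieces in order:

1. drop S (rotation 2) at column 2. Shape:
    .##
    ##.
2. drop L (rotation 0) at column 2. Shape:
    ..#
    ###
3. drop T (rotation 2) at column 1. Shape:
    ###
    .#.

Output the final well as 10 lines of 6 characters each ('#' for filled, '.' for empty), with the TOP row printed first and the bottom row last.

Drop 1: S rot2 at col 2 lands with bottom-row=0; cleared 0 line(s) (total 0); column heights now [0 0 1 2 2 0], max=2
Drop 2: L rot0 at col 2 lands with bottom-row=2; cleared 0 line(s) (total 0); column heights now [0 0 3 3 4 0], max=4
Drop 3: T rot2 at col 1 lands with bottom-row=3; cleared 0 line(s) (total 0); column heights now [0 5 5 5 4 0], max=5

Answer: ......
......
......
......
......
.###..
..#.#.
..###.
...##.
..##..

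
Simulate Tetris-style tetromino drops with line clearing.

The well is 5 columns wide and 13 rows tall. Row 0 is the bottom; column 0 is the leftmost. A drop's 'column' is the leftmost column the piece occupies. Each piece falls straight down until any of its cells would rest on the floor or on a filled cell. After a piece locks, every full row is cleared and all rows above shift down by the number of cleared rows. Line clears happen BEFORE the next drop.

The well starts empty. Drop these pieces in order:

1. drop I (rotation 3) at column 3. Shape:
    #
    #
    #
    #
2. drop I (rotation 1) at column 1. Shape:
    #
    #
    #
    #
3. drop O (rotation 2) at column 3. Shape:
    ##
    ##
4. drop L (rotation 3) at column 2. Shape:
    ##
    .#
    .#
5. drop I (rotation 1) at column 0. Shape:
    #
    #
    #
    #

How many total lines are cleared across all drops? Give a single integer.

Answer: 0

Derivation:
Drop 1: I rot3 at col 3 lands with bottom-row=0; cleared 0 line(s) (total 0); column heights now [0 0 0 4 0], max=4
Drop 2: I rot1 at col 1 lands with bottom-row=0; cleared 0 line(s) (total 0); column heights now [0 4 0 4 0], max=4
Drop 3: O rot2 at col 3 lands with bottom-row=4; cleared 0 line(s) (total 0); column heights now [0 4 0 6 6], max=6
Drop 4: L rot3 at col 2 lands with bottom-row=6; cleared 0 line(s) (total 0); column heights now [0 4 9 9 6], max=9
Drop 5: I rot1 at col 0 lands with bottom-row=0; cleared 0 line(s) (total 0); column heights now [4 4 9 9 6], max=9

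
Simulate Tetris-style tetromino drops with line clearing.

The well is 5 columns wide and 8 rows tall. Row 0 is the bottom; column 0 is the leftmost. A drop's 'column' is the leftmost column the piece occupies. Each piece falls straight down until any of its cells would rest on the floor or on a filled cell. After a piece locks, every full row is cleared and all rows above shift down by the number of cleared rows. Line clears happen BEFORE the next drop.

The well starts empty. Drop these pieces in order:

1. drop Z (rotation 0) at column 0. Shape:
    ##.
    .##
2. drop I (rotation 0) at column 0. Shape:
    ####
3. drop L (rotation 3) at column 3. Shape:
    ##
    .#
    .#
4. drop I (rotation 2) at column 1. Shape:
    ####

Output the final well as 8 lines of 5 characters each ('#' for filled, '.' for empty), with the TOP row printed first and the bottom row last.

Drop 1: Z rot0 at col 0 lands with bottom-row=0; cleared 0 line(s) (total 0); column heights now [2 2 1 0 0], max=2
Drop 2: I rot0 at col 0 lands with bottom-row=2; cleared 0 line(s) (total 0); column heights now [3 3 3 3 0], max=3
Drop 3: L rot3 at col 3 lands with bottom-row=1; cleared 1 line(s) (total 1); column heights now [2 2 1 3 3], max=3
Drop 4: I rot2 at col 1 lands with bottom-row=3; cleared 0 line(s) (total 1); column heights now [2 4 4 4 4], max=4

Answer: .....
.....
.....
.....
.####
...##
##..#
.##..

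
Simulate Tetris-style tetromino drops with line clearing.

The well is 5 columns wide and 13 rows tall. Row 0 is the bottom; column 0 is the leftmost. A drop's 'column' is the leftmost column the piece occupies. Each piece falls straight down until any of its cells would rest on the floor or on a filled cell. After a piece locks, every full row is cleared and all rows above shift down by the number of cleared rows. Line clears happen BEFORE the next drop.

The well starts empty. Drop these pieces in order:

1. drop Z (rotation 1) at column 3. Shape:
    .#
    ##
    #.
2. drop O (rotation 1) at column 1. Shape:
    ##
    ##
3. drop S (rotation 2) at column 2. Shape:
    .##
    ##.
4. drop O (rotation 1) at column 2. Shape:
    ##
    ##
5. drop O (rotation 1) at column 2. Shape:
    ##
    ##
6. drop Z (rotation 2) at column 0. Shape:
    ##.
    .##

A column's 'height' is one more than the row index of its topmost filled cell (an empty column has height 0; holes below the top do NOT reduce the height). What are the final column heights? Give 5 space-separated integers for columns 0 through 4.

Drop 1: Z rot1 at col 3 lands with bottom-row=0; cleared 0 line(s) (total 0); column heights now [0 0 0 2 3], max=3
Drop 2: O rot1 at col 1 lands with bottom-row=0; cleared 0 line(s) (total 0); column heights now [0 2 2 2 3], max=3
Drop 3: S rot2 at col 2 lands with bottom-row=2; cleared 0 line(s) (total 0); column heights now [0 2 3 4 4], max=4
Drop 4: O rot1 at col 2 lands with bottom-row=4; cleared 0 line(s) (total 0); column heights now [0 2 6 6 4], max=6
Drop 5: O rot1 at col 2 lands with bottom-row=6; cleared 0 line(s) (total 0); column heights now [0 2 8 8 4], max=8
Drop 6: Z rot2 at col 0 lands with bottom-row=8; cleared 0 line(s) (total 0); column heights now [10 10 9 8 4], max=10

Answer: 10 10 9 8 4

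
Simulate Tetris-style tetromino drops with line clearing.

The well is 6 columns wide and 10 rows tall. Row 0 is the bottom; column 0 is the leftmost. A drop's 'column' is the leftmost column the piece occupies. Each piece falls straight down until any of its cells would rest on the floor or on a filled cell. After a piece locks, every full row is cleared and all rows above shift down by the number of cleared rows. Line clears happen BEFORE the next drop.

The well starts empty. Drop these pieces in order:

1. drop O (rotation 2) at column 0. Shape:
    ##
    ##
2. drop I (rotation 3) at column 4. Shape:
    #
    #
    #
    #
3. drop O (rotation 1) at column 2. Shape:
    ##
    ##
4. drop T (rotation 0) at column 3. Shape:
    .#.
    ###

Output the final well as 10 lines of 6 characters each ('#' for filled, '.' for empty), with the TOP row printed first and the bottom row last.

Answer: ......
......
......
......
....#.
...###
....#.
....#.
#####.
#####.

Derivation:
Drop 1: O rot2 at col 0 lands with bottom-row=0; cleared 0 line(s) (total 0); column heights now [2 2 0 0 0 0], max=2
Drop 2: I rot3 at col 4 lands with bottom-row=0; cleared 0 line(s) (total 0); column heights now [2 2 0 0 4 0], max=4
Drop 3: O rot1 at col 2 lands with bottom-row=0; cleared 0 line(s) (total 0); column heights now [2 2 2 2 4 0], max=4
Drop 4: T rot0 at col 3 lands with bottom-row=4; cleared 0 line(s) (total 0); column heights now [2 2 2 5 6 5], max=6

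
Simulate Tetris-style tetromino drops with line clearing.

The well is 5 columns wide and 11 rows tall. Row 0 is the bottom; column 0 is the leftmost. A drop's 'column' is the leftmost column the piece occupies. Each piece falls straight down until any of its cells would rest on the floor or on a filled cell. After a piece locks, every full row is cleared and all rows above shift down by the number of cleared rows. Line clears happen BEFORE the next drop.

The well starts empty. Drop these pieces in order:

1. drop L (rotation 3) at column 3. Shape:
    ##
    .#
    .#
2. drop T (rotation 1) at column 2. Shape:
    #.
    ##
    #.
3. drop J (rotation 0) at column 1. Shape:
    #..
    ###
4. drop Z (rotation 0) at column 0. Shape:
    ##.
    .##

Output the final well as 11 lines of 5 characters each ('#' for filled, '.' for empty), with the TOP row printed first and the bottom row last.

Drop 1: L rot3 at col 3 lands with bottom-row=0; cleared 0 line(s) (total 0); column heights now [0 0 0 3 3], max=3
Drop 2: T rot1 at col 2 lands with bottom-row=2; cleared 0 line(s) (total 0); column heights now [0 0 5 4 3], max=5
Drop 3: J rot0 at col 1 lands with bottom-row=5; cleared 0 line(s) (total 0); column heights now [0 7 6 6 3], max=7
Drop 4: Z rot0 at col 0 lands with bottom-row=7; cleared 0 line(s) (total 0); column heights now [9 9 8 6 3], max=9

Answer: .....
.....
##...
.##..
.#...
.###.
..#..
..##.
..###
....#
....#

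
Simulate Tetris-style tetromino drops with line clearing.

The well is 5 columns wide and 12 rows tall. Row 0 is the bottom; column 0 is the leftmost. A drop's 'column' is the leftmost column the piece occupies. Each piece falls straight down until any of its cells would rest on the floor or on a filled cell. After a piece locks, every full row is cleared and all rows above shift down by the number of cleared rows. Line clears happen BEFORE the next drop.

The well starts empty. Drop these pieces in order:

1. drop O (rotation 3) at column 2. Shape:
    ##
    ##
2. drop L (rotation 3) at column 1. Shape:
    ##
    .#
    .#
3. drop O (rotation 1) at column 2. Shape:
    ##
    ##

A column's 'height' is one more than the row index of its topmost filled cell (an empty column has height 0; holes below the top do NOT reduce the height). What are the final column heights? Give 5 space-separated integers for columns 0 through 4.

Drop 1: O rot3 at col 2 lands with bottom-row=0; cleared 0 line(s) (total 0); column heights now [0 0 2 2 0], max=2
Drop 2: L rot3 at col 1 lands with bottom-row=2; cleared 0 line(s) (total 0); column heights now [0 5 5 2 0], max=5
Drop 3: O rot1 at col 2 lands with bottom-row=5; cleared 0 line(s) (total 0); column heights now [0 5 7 7 0], max=7

Answer: 0 5 7 7 0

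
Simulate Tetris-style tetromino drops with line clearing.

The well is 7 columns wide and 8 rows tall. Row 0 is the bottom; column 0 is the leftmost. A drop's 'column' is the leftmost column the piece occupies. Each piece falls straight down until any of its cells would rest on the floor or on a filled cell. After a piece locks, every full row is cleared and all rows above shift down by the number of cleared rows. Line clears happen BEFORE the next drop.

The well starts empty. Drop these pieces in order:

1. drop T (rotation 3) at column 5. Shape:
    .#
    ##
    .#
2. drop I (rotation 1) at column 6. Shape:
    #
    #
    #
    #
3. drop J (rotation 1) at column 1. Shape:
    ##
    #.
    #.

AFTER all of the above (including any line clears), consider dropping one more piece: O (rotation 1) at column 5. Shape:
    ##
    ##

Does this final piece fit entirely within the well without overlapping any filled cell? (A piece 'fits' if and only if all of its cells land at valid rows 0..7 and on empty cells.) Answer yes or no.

Drop 1: T rot3 at col 5 lands with bottom-row=0; cleared 0 line(s) (total 0); column heights now [0 0 0 0 0 2 3], max=3
Drop 2: I rot1 at col 6 lands with bottom-row=3; cleared 0 line(s) (total 0); column heights now [0 0 0 0 0 2 7], max=7
Drop 3: J rot1 at col 1 lands with bottom-row=0; cleared 0 line(s) (total 0); column heights now [0 3 3 0 0 2 7], max=7
Test piece O rot1 at col 5 (width 2): heights before test = [0 3 3 0 0 2 7]; fits = False

Answer: no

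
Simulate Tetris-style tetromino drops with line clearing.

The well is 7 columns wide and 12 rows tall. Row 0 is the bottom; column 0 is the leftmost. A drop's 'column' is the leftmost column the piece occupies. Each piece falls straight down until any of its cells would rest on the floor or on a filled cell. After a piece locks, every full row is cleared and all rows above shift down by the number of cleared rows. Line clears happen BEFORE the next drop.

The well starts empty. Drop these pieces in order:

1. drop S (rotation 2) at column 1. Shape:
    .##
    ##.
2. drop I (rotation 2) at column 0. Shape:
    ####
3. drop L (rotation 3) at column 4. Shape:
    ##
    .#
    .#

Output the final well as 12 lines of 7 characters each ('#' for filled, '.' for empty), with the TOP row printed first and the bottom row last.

Drop 1: S rot2 at col 1 lands with bottom-row=0; cleared 0 line(s) (total 0); column heights now [0 1 2 2 0 0 0], max=2
Drop 2: I rot2 at col 0 lands with bottom-row=2; cleared 0 line(s) (total 0); column heights now [3 3 3 3 0 0 0], max=3
Drop 3: L rot3 at col 4 lands with bottom-row=0; cleared 0 line(s) (total 0); column heights now [3 3 3 3 3 3 0], max=3

Answer: .......
.......
.......
.......
.......
.......
.......
.......
.......
######.
..##.#.
.##..#.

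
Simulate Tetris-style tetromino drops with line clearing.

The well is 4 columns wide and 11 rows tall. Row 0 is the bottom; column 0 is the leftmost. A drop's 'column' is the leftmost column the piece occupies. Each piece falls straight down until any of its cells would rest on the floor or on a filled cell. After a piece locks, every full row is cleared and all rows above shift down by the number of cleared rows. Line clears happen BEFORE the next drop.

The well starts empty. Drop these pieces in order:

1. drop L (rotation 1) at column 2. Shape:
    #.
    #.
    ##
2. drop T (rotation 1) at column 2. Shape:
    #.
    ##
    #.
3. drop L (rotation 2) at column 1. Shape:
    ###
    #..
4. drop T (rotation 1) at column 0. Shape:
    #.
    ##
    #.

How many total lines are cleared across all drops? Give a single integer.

Drop 1: L rot1 at col 2 lands with bottom-row=0; cleared 0 line(s) (total 0); column heights now [0 0 3 1], max=3
Drop 2: T rot1 at col 2 lands with bottom-row=3; cleared 0 line(s) (total 0); column heights now [0 0 6 5], max=6
Drop 3: L rot2 at col 1 lands with bottom-row=5; cleared 0 line(s) (total 0); column heights now [0 7 7 7], max=7
Drop 4: T rot1 at col 0 lands with bottom-row=6; cleared 1 line(s) (total 1); column heights now [8 7 6 5], max=8

Answer: 1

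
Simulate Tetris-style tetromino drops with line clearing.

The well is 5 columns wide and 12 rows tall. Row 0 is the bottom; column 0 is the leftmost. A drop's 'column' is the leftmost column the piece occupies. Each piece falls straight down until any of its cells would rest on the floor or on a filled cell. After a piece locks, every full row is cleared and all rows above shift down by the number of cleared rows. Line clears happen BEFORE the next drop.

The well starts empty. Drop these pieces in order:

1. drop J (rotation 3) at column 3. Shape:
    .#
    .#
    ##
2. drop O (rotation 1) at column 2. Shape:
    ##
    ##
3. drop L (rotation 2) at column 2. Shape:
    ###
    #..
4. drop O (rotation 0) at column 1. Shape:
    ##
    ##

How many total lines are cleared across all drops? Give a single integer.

Answer: 0

Derivation:
Drop 1: J rot3 at col 3 lands with bottom-row=0; cleared 0 line(s) (total 0); column heights now [0 0 0 1 3], max=3
Drop 2: O rot1 at col 2 lands with bottom-row=1; cleared 0 line(s) (total 0); column heights now [0 0 3 3 3], max=3
Drop 3: L rot2 at col 2 lands with bottom-row=3; cleared 0 line(s) (total 0); column heights now [0 0 5 5 5], max=5
Drop 4: O rot0 at col 1 lands with bottom-row=5; cleared 0 line(s) (total 0); column heights now [0 7 7 5 5], max=7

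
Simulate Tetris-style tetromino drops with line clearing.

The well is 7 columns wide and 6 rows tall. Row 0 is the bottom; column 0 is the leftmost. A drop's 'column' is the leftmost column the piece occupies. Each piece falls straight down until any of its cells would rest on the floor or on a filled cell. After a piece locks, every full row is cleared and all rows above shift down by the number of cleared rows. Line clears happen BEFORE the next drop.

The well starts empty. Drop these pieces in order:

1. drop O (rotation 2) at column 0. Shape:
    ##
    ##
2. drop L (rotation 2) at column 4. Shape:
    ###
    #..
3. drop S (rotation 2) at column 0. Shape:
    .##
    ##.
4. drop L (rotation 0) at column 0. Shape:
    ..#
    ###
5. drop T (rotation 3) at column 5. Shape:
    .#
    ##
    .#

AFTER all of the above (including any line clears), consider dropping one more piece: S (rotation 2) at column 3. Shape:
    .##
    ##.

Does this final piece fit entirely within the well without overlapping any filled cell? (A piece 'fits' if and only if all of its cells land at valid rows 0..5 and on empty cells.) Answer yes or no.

Answer: yes

Derivation:
Drop 1: O rot2 at col 0 lands with bottom-row=0; cleared 0 line(s) (total 0); column heights now [2 2 0 0 0 0 0], max=2
Drop 2: L rot2 at col 4 lands with bottom-row=0; cleared 0 line(s) (total 0); column heights now [2 2 0 0 2 2 2], max=2
Drop 3: S rot2 at col 0 lands with bottom-row=2; cleared 0 line(s) (total 0); column heights now [3 4 4 0 2 2 2], max=4
Drop 4: L rot0 at col 0 lands with bottom-row=4; cleared 0 line(s) (total 0); column heights now [5 5 6 0 2 2 2], max=6
Drop 5: T rot3 at col 5 lands with bottom-row=2; cleared 0 line(s) (total 0); column heights now [5 5 6 0 2 4 5], max=6
Test piece S rot2 at col 3 (width 3): heights before test = [5 5 6 0 2 4 5]; fits = True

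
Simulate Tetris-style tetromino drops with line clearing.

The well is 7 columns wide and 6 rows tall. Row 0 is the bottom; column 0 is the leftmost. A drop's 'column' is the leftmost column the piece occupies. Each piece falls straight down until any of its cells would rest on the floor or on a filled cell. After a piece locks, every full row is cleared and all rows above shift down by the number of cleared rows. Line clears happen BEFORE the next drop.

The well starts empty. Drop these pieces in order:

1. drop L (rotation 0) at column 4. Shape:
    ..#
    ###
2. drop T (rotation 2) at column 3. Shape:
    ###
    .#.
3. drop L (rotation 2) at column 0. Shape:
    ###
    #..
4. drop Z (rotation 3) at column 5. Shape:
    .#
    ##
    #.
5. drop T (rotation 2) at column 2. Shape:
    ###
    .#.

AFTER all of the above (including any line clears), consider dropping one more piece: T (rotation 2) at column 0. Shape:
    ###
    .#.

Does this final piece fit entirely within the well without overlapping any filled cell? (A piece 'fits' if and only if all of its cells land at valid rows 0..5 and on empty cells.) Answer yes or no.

Answer: yes

Derivation:
Drop 1: L rot0 at col 4 lands with bottom-row=0; cleared 0 line(s) (total 0); column heights now [0 0 0 0 1 1 2], max=2
Drop 2: T rot2 at col 3 lands with bottom-row=1; cleared 0 line(s) (total 0); column heights now [0 0 0 3 3 3 2], max=3
Drop 3: L rot2 at col 0 lands with bottom-row=0; cleared 0 line(s) (total 0); column heights now [2 2 2 3 3 3 2], max=3
Drop 4: Z rot3 at col 5 lands with bottom-row=3; cleared 0 line(s) (total 0); column heights now [2 2 2 3 3 5 6], max=6
Drop 5: T rot2 at col 2 lands with bottom-row=3; cleared 0 line(s) (total 0); column heights now [2 2 5 5 5 5 6], max=6
Test piece T rot2 at col 0 (width 3): heights before test = [2 2 5 5 5 5 6]; fits = True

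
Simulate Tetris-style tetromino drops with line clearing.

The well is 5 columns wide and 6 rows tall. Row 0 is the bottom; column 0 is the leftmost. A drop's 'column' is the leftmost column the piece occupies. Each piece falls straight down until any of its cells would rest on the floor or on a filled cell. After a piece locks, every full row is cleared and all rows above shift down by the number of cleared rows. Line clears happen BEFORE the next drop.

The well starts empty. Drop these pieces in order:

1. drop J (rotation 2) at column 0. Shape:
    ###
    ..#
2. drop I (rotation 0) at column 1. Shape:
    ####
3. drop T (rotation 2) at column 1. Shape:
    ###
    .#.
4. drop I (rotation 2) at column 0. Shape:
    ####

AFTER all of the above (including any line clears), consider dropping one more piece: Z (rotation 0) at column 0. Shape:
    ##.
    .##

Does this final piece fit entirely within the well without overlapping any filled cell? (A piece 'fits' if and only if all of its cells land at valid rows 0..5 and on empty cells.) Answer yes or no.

Drop 1: J rot2 at col 0 lands with bottom-row=0; cleared 0 line(s) (total 0); column heights now [2 2 2 0 0], max=2
Drop 2: I rot0 at col 1 lands with bottom-row=2; cleared 0 line(s) (total 0); column heights now [2 3 3 3 3], max=3
Drop 3: T rot2 at col 1 lands with bottom-row=3; cleared 0 line(s) (total 0); column heights now [2 5 5 5 3], max=5
Drop 4: I rot2 at col 0 lands with bottom-row=5; cleared 0 line(s) (total 0); column heights now [6 6 6 6 3], max=6
Test piece Z rot0 at col 0 (width 3): heights before test = [6 6 6 6 3]; fits = False

Answer: no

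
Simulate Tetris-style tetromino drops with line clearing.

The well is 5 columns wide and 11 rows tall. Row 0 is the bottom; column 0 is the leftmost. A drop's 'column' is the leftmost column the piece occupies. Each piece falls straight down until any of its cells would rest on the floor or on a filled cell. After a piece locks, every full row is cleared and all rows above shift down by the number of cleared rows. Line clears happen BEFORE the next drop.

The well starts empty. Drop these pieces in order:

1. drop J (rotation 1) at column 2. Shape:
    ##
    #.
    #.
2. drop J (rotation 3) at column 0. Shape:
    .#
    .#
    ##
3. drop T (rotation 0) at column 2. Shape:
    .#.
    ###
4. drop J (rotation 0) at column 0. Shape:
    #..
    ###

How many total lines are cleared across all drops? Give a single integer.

Drop 1: J rot1 at col 2 lands with bottom-row=0; cleared 0 line(s) (total 0); column heights now [0 0 3 3 0], max=3
Drop 2: J rot3 at col 0 lands with bottom-row=0; cleared 0 line(s) (total 0); column heights now [1 3 3 3 0], max=3
Drop 3: T rot0 at col 2 lands with bottom-row=3; cleared 0 line(s) (total 0); column heights now [1 3 4 5 4], max=5
Drop 4: J rot0 at col 0 lands with bottom-row=4; cleared 0 line(s) (total 0); column heights now [6 5 5 5 4], max=6

Answer: 0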